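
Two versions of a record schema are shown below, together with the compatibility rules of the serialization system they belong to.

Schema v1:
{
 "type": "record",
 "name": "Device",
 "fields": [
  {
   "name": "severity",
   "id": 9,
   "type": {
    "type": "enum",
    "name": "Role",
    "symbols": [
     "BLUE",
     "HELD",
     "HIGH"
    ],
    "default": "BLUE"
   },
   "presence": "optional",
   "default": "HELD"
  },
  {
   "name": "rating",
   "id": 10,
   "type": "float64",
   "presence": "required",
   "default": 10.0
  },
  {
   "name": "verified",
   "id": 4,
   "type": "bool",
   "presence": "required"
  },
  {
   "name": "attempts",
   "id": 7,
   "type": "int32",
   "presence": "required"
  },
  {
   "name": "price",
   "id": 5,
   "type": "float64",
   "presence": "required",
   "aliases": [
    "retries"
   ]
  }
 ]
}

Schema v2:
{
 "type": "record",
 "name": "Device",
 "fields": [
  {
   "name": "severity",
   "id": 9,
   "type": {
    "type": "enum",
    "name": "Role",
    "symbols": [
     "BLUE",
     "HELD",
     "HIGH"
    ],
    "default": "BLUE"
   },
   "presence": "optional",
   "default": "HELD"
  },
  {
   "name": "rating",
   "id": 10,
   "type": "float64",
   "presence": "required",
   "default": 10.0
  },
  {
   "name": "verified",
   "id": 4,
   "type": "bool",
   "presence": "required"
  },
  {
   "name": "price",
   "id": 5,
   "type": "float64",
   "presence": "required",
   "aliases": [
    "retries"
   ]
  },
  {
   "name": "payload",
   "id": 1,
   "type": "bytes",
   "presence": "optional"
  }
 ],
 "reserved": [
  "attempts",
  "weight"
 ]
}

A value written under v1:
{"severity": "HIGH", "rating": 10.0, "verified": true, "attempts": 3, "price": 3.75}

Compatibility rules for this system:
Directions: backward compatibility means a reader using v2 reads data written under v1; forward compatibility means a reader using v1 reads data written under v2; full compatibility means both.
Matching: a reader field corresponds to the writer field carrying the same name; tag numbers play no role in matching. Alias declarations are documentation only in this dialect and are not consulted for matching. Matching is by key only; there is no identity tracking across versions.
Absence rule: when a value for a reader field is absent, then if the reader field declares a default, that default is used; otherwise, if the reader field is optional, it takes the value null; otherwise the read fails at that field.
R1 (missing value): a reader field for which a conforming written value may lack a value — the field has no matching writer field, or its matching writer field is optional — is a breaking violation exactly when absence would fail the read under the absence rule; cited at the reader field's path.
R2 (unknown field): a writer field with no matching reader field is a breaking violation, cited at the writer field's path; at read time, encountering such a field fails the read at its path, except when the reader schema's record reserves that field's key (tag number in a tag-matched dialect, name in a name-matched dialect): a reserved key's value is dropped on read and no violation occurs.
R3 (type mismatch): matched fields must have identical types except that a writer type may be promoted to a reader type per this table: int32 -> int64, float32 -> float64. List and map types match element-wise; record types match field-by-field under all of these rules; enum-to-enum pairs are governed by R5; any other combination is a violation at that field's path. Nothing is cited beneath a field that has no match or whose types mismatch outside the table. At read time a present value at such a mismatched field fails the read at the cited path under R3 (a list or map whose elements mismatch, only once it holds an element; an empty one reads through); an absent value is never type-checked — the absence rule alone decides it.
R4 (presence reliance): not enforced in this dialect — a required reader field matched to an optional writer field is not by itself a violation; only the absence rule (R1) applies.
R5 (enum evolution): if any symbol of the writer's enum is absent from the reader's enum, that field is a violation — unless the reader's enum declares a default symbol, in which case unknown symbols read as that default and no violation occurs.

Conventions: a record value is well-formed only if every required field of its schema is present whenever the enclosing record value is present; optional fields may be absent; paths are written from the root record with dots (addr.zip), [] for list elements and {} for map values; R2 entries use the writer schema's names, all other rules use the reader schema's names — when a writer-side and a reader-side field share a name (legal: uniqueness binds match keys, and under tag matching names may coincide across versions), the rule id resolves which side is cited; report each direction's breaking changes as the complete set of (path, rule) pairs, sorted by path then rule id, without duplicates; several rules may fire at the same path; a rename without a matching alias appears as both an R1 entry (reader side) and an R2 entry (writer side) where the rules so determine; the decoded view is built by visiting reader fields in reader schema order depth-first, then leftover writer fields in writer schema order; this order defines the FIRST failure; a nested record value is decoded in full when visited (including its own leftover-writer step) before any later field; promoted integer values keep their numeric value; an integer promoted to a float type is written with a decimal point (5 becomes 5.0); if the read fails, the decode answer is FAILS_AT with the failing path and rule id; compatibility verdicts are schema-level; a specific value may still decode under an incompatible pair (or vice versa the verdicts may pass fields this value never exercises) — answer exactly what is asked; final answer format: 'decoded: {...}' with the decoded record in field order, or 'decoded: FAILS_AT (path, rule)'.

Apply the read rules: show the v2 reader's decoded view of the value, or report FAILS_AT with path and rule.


arrows below run writer -> reader for Device
decoding the Device value with the v2 reader:
  severity := "HIGH"
  rating := 10.0
  verified := true
  price := 3.75
  payload := null (not supplied -> null)
  writer attempts: reserved -> dropped
  => decoded: {"severity": "HIGH", "rating": 10.0, "verified": true, "price": 3.75, "payload": null}

decoded: {"severity": "HIGH", "rating": 10.0, "verified": true, "price": 3.75, "payload": null}


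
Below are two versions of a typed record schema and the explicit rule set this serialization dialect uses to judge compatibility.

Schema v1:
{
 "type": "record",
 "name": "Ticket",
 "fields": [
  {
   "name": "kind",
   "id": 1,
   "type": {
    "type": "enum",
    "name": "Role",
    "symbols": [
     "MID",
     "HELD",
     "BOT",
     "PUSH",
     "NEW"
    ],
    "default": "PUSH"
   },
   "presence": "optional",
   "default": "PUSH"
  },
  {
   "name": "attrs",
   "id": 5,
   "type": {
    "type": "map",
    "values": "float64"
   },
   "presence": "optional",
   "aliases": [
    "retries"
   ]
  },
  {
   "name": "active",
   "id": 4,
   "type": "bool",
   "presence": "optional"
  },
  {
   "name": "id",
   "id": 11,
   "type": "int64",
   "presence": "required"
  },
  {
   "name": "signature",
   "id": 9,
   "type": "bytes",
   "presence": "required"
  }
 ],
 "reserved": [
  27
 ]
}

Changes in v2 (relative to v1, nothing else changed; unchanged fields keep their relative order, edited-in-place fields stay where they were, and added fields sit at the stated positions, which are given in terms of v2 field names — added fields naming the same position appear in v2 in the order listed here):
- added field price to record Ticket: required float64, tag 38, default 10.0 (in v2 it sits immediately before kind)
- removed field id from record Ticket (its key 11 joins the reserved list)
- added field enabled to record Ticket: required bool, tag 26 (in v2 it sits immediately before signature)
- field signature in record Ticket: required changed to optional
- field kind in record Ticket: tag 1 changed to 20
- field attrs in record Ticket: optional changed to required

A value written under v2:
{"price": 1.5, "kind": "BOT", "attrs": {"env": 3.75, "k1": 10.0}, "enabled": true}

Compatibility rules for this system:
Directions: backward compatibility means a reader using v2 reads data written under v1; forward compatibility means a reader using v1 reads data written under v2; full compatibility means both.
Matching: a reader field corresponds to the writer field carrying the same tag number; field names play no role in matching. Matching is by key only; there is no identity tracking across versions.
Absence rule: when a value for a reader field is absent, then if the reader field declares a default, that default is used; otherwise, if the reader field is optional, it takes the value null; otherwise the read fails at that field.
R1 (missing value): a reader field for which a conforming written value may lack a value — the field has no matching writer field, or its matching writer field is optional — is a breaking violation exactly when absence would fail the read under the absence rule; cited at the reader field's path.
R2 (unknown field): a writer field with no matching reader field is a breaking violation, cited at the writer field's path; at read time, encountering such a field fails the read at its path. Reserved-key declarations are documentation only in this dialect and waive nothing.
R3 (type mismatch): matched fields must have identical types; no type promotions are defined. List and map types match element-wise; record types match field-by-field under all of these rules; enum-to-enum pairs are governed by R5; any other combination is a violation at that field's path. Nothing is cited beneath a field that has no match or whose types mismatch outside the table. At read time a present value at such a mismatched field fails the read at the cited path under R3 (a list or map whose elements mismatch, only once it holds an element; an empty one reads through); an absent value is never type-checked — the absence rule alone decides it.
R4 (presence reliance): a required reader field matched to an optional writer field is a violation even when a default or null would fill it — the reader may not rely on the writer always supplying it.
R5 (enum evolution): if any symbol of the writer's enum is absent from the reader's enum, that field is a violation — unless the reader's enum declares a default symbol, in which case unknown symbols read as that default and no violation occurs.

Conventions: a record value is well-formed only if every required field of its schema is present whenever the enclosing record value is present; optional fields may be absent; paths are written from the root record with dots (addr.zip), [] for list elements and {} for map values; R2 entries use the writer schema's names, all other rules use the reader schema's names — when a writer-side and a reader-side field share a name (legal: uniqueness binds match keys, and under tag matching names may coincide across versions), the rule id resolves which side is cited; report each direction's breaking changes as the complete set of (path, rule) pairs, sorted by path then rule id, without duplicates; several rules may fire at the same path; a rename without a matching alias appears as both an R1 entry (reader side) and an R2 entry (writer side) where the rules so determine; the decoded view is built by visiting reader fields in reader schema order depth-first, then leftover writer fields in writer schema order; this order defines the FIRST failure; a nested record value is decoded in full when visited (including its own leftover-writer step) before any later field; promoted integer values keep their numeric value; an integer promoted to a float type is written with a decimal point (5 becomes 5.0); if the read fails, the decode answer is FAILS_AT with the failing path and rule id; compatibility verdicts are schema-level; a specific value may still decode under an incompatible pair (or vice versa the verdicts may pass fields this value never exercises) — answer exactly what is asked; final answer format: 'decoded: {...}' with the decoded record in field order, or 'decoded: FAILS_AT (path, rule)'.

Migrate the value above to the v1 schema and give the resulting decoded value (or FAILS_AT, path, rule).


decoded: FAILS_AT (id, R1)

the writer's type comes first in each Ticket pair
migrating the Ticket value to v1:
  kind := "PUSH" (no value, default fills)
  attrs := {"env": 3.75, "k1": 10.0}
  active := null (not supplied -> null)
  read fails at id under R1 (no fill)
  => FAILS_AT (id, R1)
ruling out the remaining Ticket differences:
  added field enabled to record Ticket: required bool, tag 26 (in v2 it sits immediately before signature) -> changes Ticket's schema-level verdicts only — the decode of this value is the same
  added field price to record Ticket: required float64, tag 38, default 10.0 (in v2 it sits immediately before kind) -> changes Ticket's schema-level verdicts only — the decode of this value is the same
  field signature in record Ticket: required changed to optional -> changes Ticket's schema-level verdicts only — the decode of this value is the same
  field kind in record Ticket: tag 1 changed to 20 -> changes Ticket's schema-level verdicts only — the decode of this value is the same
  field attrs in record Ticket: optional changed to required -> changes Ticket's schema-level verdicts only — the decode of this value is the same


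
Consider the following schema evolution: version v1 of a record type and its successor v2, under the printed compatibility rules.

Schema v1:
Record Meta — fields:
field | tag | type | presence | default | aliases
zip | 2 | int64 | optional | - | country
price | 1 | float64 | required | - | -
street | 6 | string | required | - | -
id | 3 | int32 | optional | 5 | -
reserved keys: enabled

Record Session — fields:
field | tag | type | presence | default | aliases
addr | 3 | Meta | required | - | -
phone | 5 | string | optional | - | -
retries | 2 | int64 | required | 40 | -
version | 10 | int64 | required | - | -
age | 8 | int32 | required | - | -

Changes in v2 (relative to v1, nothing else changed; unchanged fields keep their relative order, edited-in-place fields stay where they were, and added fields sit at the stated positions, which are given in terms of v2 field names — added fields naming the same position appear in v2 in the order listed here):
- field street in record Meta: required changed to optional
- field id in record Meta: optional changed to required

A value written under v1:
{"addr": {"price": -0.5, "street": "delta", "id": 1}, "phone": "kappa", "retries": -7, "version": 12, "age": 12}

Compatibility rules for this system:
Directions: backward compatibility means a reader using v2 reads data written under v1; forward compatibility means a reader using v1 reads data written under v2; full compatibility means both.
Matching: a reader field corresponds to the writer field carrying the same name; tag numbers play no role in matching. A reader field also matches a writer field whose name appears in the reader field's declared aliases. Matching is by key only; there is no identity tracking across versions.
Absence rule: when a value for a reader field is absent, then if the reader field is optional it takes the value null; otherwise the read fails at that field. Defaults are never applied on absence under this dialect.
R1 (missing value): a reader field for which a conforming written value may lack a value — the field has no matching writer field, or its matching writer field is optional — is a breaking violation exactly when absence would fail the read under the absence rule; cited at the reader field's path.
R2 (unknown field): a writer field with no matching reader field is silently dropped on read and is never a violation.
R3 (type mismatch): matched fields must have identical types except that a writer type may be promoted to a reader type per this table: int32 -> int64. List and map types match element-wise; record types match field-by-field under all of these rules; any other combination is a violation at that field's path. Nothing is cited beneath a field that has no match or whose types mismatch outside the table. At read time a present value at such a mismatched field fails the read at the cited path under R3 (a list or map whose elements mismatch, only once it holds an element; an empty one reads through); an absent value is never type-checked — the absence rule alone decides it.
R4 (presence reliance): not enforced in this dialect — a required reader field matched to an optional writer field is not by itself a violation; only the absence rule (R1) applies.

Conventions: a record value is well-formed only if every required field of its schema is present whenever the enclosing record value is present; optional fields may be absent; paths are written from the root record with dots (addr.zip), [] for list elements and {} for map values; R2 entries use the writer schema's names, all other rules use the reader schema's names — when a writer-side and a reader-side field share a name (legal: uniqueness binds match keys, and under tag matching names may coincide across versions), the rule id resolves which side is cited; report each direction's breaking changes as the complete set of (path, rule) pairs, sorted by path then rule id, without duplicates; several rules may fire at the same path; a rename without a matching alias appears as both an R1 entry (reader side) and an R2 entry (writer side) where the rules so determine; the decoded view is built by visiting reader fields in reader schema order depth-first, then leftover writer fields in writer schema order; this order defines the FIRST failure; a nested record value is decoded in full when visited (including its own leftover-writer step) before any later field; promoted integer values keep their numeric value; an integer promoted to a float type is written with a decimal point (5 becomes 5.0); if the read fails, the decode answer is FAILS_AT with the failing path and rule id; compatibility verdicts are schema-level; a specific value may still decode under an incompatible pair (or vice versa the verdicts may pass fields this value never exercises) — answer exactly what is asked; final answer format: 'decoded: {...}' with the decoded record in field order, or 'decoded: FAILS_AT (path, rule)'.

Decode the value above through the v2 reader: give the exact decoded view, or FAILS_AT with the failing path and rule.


in Session below, arrows point writer -> reader
decoding the Session value with the v2 reader:
  addr.zip := null (missing; optional => null)
  addr.price := -0.5
  addr.street := "delta"
  addr.id := 1
  phone := "kappa"
  retries := -7
  version := 12
  age := 12
  => decoded: {"addr": {"zip": null, "price": -0.5, "street": "delta", "id": 1}, "phone": "kappa", "retries": -7, "version": 12, "age": 12}
remaining Session differences; none change what is asked:
  field street in record Meta: required changed to optional -> shifts the Session verdicts, not this decode
  field id in record Meta: optional changed to required -> shifts the Session verdicts, not this decode

decoded: {"addr": {"zip": null, "price": -0.5, "street": "delta", "id": 1}, "phone": "kappa", "retries": -7, "version": 12, "age": 12}


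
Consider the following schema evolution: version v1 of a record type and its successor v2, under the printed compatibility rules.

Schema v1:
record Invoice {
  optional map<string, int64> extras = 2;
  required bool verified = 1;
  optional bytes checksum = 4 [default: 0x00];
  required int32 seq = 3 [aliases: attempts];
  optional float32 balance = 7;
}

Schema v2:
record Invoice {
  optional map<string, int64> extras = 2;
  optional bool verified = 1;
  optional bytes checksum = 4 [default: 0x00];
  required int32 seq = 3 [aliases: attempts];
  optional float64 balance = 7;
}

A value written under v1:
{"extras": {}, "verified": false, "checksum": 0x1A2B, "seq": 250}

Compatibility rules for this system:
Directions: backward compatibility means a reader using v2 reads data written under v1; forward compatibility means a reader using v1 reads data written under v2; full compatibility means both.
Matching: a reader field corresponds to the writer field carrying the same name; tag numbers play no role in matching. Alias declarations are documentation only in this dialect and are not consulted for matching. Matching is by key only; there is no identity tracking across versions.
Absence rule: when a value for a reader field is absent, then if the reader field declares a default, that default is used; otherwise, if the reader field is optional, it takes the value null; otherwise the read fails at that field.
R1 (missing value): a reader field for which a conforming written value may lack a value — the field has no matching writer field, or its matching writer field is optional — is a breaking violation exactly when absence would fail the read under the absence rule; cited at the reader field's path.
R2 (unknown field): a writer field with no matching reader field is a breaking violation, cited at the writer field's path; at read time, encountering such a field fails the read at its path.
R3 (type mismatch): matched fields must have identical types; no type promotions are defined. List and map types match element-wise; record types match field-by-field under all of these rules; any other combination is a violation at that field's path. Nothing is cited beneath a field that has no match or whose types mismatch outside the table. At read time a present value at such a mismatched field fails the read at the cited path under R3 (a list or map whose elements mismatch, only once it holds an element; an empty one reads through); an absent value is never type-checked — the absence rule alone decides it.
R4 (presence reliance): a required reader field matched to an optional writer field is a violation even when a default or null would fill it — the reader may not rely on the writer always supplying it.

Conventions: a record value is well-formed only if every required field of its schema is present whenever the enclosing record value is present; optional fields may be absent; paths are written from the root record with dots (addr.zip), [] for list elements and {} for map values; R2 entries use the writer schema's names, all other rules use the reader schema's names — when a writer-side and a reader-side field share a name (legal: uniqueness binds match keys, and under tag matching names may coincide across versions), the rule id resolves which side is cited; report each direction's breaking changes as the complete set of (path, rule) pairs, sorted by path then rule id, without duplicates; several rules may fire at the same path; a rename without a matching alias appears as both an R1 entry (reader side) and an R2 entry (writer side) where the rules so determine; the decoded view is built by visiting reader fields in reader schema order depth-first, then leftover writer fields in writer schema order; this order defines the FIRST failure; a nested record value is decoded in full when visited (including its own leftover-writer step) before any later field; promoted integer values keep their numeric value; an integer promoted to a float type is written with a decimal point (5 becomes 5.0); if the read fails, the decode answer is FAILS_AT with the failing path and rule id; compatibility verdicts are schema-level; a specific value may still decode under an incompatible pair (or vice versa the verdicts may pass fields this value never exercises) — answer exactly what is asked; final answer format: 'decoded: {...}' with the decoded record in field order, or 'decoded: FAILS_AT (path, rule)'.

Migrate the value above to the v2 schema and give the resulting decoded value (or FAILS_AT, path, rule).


decoded: {"extras": {}, "verified": false, "checksum": 0x1A2B, "seq": 250, "balance": null}

in Invoice below, arrows point writer -> reader
decode (reader v2):
  extras := {}
  verified := false
  checksum := 0x1A2B
  seq := 250
  balance := null (missing; optional => null)
  => decoded: {"extras": {}, "verified": false, "checksum": 0x1A2B, "seq": 250, "balance": null}
ruling out the remaining Invoice differences:
  field balance in record Invoice: type float32 changed to float64 -> shifts the Invoice verdicts, not this decode
  field verified in record Invoice: required changed to optional -> shifts the Invoice verdicts, not this decode


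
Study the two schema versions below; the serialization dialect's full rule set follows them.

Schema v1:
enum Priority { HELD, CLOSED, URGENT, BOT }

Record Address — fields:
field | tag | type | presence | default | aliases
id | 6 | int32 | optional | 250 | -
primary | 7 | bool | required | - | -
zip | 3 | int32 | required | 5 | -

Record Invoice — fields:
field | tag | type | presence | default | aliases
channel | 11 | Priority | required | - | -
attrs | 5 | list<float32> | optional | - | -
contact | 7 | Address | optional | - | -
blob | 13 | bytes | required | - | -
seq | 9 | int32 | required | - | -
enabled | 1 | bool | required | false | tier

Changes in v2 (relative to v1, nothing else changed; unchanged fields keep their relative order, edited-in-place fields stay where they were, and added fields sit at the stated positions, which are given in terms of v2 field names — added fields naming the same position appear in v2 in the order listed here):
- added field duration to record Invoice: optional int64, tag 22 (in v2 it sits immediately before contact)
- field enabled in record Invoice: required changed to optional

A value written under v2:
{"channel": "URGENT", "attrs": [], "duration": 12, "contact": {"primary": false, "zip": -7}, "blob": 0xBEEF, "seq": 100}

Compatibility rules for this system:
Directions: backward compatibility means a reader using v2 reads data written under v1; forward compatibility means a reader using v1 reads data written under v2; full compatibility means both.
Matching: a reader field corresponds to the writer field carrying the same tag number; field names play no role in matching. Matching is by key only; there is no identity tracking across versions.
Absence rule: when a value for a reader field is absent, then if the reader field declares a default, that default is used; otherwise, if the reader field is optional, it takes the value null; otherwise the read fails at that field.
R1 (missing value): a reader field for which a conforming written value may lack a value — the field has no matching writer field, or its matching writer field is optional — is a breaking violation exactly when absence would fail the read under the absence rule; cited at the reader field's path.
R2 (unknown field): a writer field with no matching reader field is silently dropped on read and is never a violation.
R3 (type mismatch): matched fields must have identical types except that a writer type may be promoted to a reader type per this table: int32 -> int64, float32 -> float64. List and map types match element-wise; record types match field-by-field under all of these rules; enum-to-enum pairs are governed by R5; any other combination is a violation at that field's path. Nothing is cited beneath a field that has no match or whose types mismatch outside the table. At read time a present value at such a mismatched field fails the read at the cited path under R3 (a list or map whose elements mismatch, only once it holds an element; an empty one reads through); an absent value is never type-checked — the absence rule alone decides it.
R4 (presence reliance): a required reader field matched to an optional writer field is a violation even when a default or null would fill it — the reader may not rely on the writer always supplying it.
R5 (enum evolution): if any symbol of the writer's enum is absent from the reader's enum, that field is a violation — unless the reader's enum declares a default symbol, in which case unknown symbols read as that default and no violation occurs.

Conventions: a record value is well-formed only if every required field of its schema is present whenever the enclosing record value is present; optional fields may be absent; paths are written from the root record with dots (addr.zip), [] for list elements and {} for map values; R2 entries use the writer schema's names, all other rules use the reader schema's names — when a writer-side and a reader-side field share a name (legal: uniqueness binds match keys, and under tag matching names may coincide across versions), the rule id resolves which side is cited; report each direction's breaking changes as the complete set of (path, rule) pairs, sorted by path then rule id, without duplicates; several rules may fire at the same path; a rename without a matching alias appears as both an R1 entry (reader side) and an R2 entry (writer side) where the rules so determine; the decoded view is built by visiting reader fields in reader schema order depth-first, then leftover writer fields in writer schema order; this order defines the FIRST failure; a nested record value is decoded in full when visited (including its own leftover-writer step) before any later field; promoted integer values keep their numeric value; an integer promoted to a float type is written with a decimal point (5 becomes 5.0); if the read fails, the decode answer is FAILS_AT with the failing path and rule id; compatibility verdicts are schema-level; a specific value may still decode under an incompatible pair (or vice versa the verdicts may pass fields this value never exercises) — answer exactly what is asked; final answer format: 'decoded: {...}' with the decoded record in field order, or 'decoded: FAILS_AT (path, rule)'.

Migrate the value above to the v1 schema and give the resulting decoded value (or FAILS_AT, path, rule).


each type pair in Invoice: writer, then reader
decode walk for Invoice under reader schema v1:
  channel := "URGENT"
  attrs := []
  contact.id := 250 (missing; default applied)
  contact.primary := false
  contact.zip := -7
  blob := 0xBEEF
  seq := 100
  enabled := false (missing; default applied)
  writer duration: no reader field; dropped
  => decoded: {"channel": "URGENT", "attrs": [], "contact": {"id": 250, "primary": false, "zip": -7}, "blob": 0xBEEF, "seq": 100, "enabled": false}
ruling out the remaining Invoice differences:
  added field duration to record Invoice: optional int64, tag 22 (in v2 it sits immediately before contact) -> inert under this dialect — no rule fires on Invoice and the result does not move
  field enabled in record Invoice: required changed to optional -> changes Invoice's schema-level verdicts only — the decode of this value is the same

decoded: {"channel": "URGENT", "attrs": [], "contact": {"id": 250, "primary": false, "zip": -7}, "blob": 0xBEEF, "seq": 100, "enabled": false}


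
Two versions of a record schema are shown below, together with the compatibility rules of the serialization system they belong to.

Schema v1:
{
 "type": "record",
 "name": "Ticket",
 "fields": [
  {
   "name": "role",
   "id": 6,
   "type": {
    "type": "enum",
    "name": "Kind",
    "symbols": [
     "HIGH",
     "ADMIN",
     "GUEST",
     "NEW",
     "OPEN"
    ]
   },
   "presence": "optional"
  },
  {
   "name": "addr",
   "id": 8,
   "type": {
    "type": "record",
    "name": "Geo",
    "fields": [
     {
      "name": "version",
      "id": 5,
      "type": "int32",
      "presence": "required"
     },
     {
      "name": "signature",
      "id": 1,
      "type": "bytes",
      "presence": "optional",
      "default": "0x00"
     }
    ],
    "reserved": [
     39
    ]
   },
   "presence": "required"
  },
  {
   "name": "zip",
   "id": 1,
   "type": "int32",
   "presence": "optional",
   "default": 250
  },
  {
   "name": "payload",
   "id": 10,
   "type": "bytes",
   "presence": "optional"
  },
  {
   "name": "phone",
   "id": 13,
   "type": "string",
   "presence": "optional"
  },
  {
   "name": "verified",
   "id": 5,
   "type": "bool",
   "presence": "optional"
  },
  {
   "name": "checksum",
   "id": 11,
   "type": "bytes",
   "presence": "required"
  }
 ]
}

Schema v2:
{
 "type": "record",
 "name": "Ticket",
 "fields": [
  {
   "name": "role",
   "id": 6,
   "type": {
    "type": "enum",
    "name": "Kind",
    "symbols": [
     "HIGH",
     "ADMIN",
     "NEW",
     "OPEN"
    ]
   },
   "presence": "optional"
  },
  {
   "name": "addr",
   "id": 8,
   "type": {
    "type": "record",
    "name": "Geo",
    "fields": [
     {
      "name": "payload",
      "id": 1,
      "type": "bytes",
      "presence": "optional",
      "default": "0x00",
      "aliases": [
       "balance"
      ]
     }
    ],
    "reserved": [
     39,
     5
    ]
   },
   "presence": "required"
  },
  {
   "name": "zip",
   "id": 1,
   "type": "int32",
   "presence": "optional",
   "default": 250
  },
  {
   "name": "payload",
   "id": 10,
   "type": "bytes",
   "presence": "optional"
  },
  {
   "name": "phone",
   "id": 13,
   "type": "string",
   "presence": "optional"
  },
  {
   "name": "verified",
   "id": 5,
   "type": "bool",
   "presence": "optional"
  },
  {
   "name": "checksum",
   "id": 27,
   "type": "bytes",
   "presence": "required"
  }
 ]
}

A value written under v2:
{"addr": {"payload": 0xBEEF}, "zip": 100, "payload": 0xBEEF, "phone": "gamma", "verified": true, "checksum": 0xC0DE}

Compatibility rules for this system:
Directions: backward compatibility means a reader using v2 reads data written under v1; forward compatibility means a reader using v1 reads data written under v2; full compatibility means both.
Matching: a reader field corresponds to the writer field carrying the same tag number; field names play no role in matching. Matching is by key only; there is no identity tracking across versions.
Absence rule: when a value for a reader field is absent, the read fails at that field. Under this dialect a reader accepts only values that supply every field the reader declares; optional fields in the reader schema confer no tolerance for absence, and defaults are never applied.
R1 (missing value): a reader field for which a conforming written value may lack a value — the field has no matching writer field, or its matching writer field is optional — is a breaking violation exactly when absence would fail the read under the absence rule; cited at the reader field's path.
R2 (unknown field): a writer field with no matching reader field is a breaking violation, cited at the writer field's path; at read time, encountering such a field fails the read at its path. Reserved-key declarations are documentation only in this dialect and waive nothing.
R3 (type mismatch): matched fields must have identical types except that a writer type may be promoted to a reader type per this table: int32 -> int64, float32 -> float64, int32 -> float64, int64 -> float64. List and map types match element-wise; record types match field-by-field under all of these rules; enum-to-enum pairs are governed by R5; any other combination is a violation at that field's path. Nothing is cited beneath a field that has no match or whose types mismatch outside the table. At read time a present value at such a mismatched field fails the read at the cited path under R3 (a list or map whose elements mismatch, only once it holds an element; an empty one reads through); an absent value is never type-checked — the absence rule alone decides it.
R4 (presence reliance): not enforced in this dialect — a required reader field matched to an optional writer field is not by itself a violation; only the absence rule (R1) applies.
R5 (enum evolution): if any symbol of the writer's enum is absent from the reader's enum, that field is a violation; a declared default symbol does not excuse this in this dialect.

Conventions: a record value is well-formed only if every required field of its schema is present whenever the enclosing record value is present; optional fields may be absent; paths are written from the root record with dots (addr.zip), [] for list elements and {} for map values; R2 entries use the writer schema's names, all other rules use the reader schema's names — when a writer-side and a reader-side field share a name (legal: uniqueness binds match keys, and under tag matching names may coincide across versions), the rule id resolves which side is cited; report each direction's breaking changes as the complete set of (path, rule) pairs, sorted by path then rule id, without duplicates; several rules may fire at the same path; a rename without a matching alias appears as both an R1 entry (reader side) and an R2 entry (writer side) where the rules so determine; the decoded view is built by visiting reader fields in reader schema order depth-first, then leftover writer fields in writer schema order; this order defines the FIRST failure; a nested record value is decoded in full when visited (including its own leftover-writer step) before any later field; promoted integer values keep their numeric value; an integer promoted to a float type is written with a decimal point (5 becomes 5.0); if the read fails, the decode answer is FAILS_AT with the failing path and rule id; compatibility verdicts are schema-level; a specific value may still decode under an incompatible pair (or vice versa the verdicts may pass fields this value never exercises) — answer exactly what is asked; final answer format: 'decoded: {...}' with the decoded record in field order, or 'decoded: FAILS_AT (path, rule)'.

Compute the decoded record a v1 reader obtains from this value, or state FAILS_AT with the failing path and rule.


decoded: FAILS_AT (role, R1)

each type pair in Ticket: writer, then reader
decoding the Ticket value with the v1 reader:
  read fails at role under R1 (no fill)
  => FAILS_AT (role, R1)
the rest of the Ticket diff is inert for this question:
  renamed field signature to payload in record Geo -> matters for Ticket compatibility verdicts, not for this value's decode
  removed field version from record Geo (its key 5 joins the reserved list) -> matters for Ticket compatibility verdicts, not for this value's decode
  field checksum in record Ticket: tag 11 changed to 27 -> matters for Ticket compatibility verdicts, not for this value's decode


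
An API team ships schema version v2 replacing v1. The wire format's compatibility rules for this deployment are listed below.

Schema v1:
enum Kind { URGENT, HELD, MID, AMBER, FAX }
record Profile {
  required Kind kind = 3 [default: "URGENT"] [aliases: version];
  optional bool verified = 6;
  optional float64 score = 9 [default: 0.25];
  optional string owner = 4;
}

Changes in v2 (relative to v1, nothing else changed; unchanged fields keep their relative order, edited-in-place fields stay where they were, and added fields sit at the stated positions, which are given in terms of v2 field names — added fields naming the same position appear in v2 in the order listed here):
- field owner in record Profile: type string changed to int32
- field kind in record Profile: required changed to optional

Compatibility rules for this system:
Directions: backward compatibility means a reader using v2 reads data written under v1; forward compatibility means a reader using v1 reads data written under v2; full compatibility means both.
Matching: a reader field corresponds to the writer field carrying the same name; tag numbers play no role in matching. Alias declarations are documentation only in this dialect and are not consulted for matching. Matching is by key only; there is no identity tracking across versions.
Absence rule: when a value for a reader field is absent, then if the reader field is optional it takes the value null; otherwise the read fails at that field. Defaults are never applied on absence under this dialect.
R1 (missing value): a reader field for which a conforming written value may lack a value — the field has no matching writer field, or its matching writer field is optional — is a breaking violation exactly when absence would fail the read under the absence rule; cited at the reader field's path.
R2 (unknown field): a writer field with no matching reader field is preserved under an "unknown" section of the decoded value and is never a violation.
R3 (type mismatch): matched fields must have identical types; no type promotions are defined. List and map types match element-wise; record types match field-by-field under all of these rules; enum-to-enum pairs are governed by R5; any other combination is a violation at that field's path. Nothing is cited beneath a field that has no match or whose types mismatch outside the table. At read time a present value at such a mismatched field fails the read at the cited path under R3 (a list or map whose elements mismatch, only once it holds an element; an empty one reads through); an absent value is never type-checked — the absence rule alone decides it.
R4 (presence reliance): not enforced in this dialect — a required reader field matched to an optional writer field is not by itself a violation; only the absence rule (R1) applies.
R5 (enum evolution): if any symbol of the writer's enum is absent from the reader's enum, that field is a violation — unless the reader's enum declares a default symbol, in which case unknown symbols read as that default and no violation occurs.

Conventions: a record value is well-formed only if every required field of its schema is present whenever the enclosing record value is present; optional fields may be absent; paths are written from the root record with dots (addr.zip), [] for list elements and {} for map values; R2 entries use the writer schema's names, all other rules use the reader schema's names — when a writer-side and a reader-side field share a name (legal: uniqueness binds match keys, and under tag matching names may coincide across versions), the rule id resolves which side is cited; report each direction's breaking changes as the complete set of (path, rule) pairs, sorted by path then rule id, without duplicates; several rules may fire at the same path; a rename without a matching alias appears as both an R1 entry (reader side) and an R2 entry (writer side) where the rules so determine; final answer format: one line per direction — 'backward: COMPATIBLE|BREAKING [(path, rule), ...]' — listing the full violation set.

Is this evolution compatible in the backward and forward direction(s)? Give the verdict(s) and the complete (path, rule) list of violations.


in Profile below, arrows point writer -> reader
backward pass over Profile, reader schema v2, writer schema v1:
  writer required, Kind -> Kind: reader kind maps from writer kind
  writer optional, bool -> bool: reader verified maps from writer verified
  writer optional, float64 -> float64: reader score maps from writer score
  writer optional, string -> int32: reader owner maps from writer owner
  breaking: (owner, R3)
  backward on Profile therefore BREAKING (1)
forward pass over Profile, reader schema v1, writer schema v2:
  writer optional, Kind -> Kind: reader kind maps from writer kind
  writer optional, bool -> bool: reader verified maps from writer verified
  writer optional, float64 -> float64: reader score maps from writer score
  writer optional, int32 -> string: reader owner maps from writer owner
  breaking: (kind, R1)
  breaking: (owner, R3)
  forward on Profile therefore BREAKING (2)

backward: BREAKING [(owner, R3)]; forward: BREAKING [(kind, R1), (owner, R3)]
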